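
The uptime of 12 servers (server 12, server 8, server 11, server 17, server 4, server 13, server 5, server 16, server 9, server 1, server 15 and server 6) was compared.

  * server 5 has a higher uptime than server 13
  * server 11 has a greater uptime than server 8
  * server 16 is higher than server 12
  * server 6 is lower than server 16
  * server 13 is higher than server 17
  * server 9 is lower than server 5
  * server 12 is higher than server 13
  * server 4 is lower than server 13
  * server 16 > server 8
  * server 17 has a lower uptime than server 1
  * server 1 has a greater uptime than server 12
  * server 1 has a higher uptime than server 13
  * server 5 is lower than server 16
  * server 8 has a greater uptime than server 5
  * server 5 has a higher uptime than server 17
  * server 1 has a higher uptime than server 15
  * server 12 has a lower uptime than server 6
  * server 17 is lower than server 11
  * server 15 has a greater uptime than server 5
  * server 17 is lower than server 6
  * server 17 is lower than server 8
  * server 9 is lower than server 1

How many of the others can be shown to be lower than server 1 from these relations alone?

7

The elements the relations force below server 1 are server 4, server 17, server 9, server 13, server 5, server 12, server 15 — no chain reaches any other.
That is 7.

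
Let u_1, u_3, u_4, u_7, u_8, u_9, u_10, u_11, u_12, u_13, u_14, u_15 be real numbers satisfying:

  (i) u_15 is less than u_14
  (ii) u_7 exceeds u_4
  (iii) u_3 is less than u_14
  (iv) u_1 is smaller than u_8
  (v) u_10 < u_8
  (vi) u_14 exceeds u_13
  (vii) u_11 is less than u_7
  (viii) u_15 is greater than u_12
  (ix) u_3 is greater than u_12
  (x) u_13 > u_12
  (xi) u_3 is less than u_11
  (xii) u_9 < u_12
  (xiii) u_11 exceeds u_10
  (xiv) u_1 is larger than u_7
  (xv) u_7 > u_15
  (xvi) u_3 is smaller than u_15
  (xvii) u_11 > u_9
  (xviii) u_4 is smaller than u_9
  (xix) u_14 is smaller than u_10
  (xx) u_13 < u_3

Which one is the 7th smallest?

The consecutive relations fix a unique order: u_4 < u_9 < u_12 < u_13 < u_3 < u_15 < u_14 < u_10 < u_11 < u_7 < u_1 < u_8.
Counting 7 from the smallest end gives u_14.

u_14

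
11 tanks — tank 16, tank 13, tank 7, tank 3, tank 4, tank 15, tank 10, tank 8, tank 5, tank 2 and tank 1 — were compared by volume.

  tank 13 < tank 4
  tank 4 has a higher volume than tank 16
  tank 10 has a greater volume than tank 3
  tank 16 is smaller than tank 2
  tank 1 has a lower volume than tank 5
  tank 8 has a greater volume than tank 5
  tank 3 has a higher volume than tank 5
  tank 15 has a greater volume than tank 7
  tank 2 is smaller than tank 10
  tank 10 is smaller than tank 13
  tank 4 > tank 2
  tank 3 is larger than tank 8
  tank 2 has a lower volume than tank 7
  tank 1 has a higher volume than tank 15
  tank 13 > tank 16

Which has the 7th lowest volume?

tank 8

Chaining the given pairs: tank 16 < tank 2 < tank 7 < tank 15 < tank 1 < tank 5 < tank 8 < tank 3 < tank 10 < tank 13 < tank 4.
The 7th smallest is tank 8.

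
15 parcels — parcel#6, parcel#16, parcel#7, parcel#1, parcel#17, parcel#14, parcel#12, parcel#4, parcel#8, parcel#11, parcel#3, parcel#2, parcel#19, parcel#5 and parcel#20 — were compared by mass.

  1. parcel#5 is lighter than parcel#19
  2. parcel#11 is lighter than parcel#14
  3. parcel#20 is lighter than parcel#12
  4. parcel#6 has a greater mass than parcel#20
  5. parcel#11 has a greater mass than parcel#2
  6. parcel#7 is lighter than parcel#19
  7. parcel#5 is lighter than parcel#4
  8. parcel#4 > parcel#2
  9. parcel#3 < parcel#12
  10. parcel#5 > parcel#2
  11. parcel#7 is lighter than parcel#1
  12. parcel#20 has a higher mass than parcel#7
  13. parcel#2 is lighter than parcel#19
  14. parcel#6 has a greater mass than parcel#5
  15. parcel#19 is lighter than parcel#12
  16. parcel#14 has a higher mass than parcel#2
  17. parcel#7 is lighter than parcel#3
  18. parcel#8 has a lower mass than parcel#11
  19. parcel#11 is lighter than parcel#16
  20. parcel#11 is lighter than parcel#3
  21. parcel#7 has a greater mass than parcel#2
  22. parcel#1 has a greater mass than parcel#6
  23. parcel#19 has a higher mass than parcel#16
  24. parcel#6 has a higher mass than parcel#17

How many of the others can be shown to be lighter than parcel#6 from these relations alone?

5

From parcel#6 the given relations immediately reach parcel#20, parcel#5, parcel#17.
From those, parcel#2, parcel#7 — 5 in total.
No other element is forced below parcel#6 by the given relations, so the count is 5.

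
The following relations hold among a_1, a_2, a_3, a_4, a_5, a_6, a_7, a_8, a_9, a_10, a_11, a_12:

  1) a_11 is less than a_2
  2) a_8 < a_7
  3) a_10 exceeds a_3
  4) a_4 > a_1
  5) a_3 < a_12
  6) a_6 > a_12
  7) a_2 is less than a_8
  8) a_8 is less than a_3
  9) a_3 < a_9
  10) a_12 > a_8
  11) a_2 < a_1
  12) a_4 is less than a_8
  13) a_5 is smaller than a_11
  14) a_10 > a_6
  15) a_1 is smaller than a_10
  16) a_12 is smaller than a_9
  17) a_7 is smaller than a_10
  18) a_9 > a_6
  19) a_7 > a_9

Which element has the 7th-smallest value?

The consecutive relations fix a unique order: a_5 < a_11 < a_2 < a_1 < a_4 < a_8 < a_3 < a_12 < a_6 < a_9 < a_7 < a_10.
The 7th smallest is a_3.

a_3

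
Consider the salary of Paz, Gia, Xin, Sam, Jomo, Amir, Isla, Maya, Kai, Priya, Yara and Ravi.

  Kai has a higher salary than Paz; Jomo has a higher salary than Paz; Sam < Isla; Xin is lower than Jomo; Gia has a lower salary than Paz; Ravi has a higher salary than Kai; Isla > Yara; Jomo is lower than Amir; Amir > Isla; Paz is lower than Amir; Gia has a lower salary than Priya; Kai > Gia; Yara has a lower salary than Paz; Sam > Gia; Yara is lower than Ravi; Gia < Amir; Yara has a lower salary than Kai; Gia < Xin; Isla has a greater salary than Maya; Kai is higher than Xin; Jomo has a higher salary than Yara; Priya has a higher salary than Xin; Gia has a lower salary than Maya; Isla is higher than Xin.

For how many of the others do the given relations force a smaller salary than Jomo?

4

From Jomo the given relations immediately reach Xin, Yara, Paz.
From those, Gia — 4 in total.
No other element is forced below Jomo by the given relations, so the count is 4.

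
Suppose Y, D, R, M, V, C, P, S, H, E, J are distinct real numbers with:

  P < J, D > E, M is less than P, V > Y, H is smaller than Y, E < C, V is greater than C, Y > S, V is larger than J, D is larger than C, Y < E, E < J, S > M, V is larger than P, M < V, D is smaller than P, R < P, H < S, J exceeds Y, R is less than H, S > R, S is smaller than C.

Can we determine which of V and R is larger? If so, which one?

V

Link the given pairs in sequence: R < H; H < S; S < Y; Y < E; E < D; D < P; P < J; J < V.
Chaining these gives R < H < S < Y < E < D < P < J < V.
So V is larger.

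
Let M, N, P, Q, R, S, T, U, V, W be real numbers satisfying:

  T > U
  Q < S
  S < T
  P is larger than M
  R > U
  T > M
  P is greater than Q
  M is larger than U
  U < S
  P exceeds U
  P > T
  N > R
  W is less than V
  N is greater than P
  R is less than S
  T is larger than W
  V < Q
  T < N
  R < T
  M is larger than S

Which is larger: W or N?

The relevant relations are W < V; V < Q; Q < S; S < M; M < T; T < P; P < N.
Together: W < V < Q < S < M < T < P < N.
So W < N; N is the larger of the two.

N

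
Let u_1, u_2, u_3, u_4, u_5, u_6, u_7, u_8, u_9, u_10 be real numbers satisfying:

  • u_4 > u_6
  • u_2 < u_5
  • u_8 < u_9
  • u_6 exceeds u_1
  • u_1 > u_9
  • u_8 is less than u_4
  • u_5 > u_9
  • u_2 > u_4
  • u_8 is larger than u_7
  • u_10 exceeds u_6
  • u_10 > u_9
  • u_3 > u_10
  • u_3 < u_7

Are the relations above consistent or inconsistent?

Chaining the given relations yields u_9 < u_1 < u_6 < u_10 < u_3 < u_7 < u_8, so u_9 < u_8. But one relation states u_8 < u_9. These cannot both hold.

inconsistent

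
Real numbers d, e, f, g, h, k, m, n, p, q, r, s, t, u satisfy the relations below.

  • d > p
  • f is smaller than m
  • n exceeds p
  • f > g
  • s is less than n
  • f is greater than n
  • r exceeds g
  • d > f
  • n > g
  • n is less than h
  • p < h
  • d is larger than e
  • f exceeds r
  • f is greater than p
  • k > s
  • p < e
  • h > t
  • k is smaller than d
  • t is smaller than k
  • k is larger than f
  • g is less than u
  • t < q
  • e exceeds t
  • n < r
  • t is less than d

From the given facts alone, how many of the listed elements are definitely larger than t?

From t the given relations immediately reach e, k, h, d, q.
No other element is forced above t by the given relations, so the count is 5.

5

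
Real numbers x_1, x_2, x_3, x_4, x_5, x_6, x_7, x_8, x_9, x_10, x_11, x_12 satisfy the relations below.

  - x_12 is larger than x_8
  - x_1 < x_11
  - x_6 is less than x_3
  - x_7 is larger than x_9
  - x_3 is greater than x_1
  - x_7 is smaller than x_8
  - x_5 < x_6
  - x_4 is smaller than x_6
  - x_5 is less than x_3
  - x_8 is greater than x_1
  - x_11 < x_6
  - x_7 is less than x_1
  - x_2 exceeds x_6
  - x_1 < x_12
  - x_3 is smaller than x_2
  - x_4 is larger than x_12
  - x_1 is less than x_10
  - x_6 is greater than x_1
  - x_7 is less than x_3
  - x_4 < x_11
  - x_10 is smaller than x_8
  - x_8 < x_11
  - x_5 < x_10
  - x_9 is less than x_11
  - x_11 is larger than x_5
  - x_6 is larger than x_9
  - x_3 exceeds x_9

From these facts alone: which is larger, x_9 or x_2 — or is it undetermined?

x_9 < x_7 and x_7 < x_1 give x_9 < x_1.
With x_1 < x_10: x_9 < x_7 < x_1 < x_10.
Then x_10 < x_8 extends the chain to x_8.
Then x_8 < x_12 extends the chain to x_12.
With x_12 < x_4: x_9 < x_7 < x_1 < x_10 < x_8 < x_12 < x_4.
With x_4 < x_11: x_9 < x_7 < x_1 < x_10 < x_8 < x_12 < x_4 < x_11.
Then x_11 < x_6 extends the chain to x_6.
With x_6 < x_3: x_9 < x_7 < x_1 < x_10 < x_8 < x_12 < x_4 < x_11 < x_6 < x_3.
With x_3 < x_2: x_9 < x_7 < x_1 < x_10 < x_8 < x_12 < x_4 < x_11 < x_6 < x_3 < x_2.
So x_2 is larger.

x_2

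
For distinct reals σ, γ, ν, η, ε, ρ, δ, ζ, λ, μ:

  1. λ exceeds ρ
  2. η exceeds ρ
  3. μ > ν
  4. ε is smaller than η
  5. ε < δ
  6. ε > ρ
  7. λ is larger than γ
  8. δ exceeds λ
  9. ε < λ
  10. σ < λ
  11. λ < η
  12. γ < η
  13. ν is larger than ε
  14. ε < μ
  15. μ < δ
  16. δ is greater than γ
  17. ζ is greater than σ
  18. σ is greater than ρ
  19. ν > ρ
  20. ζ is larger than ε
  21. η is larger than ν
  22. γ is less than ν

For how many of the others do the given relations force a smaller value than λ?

The elements the relations force below λ are ρ, γ, σ, ε — no chain reaches any other.
That is 4.

4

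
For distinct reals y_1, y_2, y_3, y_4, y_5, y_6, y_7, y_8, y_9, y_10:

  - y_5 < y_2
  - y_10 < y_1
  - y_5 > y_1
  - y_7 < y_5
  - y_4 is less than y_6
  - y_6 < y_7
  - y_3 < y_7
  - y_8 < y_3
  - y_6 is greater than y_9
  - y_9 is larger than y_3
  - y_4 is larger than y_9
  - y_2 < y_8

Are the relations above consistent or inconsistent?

inconsistent

We have y_7 < y_5 stated directly, yet also y_5 < y_2 < y_8 < y_3 < y_9 < y_4 < y_6 < y_7 by chaining the others — so y_5 < y_7. Contradiction.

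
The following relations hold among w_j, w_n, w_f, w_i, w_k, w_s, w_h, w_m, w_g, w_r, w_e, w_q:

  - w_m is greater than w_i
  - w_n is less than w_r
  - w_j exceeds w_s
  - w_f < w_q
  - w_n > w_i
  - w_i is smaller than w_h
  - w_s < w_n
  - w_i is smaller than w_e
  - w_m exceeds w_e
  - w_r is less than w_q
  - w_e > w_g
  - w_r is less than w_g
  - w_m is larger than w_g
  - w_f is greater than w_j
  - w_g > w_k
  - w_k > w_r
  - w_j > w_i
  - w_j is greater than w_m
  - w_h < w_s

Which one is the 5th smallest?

Chaining the given pairs: w_i < w_h < w_s < w_n < w_r < w_k < w_g < w_e < w_m < w_j < w_f < w_q.
The 5th smallest is w_r.

w_r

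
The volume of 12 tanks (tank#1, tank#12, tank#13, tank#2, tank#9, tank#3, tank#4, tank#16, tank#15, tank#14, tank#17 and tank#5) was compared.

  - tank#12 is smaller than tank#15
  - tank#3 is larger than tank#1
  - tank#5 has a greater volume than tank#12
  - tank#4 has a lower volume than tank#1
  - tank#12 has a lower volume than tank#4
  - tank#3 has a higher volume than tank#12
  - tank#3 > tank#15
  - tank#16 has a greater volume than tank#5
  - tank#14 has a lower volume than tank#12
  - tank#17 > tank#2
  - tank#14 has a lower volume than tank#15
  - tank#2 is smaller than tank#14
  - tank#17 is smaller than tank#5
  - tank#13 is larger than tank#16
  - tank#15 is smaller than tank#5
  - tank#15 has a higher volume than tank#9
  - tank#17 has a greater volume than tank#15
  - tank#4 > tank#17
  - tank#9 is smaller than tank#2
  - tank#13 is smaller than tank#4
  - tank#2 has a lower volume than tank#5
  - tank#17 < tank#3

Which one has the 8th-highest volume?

tank#15

Piecing the relations together gives one ordering: tank#9 < tank#2 < tank#14 < tank#12 < tank#15 < tank#17 < tank#5 < tank#16 < tank#13 < tank#4 < tank#1 < tank#3.
The 8th largest is tank#15.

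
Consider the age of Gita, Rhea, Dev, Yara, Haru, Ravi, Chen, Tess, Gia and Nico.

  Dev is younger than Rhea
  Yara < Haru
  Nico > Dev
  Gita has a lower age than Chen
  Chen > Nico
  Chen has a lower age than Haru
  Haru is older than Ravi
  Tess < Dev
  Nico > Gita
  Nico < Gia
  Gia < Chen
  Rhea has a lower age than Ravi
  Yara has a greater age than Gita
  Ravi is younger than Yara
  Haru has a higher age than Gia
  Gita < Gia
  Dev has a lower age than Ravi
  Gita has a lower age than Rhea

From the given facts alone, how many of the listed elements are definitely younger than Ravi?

From Ravi the given relations immediately reach Dev, Rhea.
From those, Tess, Gita — 4 in total.
No other element is forced below Ravi by the given relations, so the count is 4.

4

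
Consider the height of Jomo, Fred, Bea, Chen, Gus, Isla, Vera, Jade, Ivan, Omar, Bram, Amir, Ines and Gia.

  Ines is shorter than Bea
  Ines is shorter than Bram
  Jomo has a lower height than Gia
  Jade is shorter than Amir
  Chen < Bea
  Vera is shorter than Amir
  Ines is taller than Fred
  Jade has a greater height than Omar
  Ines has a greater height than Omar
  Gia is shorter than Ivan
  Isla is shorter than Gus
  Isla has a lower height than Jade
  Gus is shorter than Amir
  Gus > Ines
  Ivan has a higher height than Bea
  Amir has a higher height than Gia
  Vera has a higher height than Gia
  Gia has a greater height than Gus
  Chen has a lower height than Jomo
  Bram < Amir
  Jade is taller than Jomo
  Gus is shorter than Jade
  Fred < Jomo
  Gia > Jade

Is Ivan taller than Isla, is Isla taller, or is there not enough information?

Ivan

Isla < Gus and Gus < Jade give Isla < Jade.
With Jade < Gia: Isla < Gus < Jade < Gia.
With Gia < Ivan: Isla < Gus < Jade < Gia < Ivan.
So Ivan is taller.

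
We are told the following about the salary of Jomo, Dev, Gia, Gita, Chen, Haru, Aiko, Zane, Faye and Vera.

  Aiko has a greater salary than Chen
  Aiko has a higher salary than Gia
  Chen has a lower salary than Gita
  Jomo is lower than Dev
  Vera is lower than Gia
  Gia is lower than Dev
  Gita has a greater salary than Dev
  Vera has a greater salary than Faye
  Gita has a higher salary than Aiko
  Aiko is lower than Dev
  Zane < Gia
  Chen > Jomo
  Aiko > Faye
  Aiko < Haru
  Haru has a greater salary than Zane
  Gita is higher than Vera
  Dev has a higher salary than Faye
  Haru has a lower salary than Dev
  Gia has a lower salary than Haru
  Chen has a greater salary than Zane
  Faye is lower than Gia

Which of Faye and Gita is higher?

Following the relations from Faye: Faye < Vera < Gia < Aiko < Haru < Dev < Gita.
So Faye < Gita; Gita is the higher of the two.

Gita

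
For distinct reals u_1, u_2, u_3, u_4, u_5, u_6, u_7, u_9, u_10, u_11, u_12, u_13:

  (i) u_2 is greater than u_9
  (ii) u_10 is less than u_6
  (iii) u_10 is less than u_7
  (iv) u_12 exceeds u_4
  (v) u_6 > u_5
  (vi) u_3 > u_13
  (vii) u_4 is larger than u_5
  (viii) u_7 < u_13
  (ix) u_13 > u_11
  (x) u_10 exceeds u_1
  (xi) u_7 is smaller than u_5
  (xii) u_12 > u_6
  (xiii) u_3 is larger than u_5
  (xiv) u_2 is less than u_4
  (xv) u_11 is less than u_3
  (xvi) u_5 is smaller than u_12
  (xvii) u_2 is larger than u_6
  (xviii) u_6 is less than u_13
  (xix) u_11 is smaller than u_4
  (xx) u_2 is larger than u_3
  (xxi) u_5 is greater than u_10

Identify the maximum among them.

Chaining downward from u_12: directly below it, u_5, u_6, u_4; then u_10, u_7, u_11, u_2; then u_9, u_1, u_3; then u_13.
That covers every other element, and nothing is given above u_12, so u_12 is the maximum.

u_12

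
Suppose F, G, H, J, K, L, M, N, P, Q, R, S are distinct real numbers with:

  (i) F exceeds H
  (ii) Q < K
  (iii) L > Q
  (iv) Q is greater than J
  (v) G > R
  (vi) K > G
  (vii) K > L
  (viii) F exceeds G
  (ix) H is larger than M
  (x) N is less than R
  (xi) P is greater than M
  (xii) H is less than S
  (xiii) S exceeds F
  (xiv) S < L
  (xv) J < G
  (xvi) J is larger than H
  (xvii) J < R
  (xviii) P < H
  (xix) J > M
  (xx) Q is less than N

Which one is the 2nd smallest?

P

The consecutive relations fix a unique order: M < P < H < J < Q < N < R < G < F < S < L < K.
The 2nd smallest is P.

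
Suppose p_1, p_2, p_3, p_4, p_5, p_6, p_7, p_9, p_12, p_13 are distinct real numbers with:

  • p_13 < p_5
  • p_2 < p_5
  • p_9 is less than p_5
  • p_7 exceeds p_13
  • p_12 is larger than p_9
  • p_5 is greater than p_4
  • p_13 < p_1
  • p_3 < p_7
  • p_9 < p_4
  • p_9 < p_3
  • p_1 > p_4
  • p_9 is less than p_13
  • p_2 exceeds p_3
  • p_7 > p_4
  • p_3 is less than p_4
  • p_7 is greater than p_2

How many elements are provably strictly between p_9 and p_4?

The relations place p_9 below p_4. An element lies strictly between them when it is forced above p_9 and also forced below p_4.
Above p_9: {p_13, p_3, p_2, p_12, p_5, p_7, p_1}. Below p_4: {p_3}.
Intersection: {p_3} — 1.

1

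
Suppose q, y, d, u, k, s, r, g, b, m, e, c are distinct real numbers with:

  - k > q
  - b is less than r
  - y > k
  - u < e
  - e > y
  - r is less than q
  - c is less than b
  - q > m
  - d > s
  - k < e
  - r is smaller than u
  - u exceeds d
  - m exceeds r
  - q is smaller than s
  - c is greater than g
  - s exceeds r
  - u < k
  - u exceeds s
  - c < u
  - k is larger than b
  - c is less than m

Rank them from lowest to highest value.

g < c < b < r < m < q < s < d < u < k < y < e

Each adjacent pair is fixed by a given relation: g < c; c < b; b < r; r < m; m < q; q < s; s < d; d < u; u < k; k < y; y < e. Chaining them end to end gives the full order.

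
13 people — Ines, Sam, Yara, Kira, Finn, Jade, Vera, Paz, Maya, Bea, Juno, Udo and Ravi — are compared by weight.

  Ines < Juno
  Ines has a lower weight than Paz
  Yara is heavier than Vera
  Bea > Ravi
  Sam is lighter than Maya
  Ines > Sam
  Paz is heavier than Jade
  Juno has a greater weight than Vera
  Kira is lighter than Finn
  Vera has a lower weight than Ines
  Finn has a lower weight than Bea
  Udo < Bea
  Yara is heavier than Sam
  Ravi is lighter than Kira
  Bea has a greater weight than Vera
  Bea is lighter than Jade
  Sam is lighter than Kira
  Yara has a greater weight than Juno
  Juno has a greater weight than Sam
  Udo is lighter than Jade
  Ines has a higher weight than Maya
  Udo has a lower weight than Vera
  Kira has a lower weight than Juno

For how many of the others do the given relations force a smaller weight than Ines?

4

From Ines the given relations immediately reach Vera, Sam, Maya.
From those, Udo — 4 in total.
Nothing else is reachable below Ines; 4 in all.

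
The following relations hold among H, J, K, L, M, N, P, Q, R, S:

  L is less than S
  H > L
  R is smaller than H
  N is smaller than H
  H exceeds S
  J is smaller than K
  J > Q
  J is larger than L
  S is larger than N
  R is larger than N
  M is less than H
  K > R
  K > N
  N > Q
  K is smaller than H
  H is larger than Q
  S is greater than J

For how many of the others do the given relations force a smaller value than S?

4

Directly below S: L, N, J.
One step further: Q (4 so far).
Nothing else is reachable below S; 4 in all.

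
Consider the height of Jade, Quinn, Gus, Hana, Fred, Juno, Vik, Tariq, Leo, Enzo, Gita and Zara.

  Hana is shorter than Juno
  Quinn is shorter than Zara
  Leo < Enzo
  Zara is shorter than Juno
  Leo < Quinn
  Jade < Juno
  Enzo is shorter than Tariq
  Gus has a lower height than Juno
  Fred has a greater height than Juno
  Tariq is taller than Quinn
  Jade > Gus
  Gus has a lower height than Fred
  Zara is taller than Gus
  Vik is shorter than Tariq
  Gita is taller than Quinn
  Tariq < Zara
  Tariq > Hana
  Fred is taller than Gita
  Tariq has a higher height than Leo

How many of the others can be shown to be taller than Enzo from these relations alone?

4

Directly above Enzo: Tariq.
One step further: Zara (2 so far).
One step further: Juno (3 so far).
One step further: Fred (4 so far).
No other element is forced above Enzo by the given relations, so the count is 4.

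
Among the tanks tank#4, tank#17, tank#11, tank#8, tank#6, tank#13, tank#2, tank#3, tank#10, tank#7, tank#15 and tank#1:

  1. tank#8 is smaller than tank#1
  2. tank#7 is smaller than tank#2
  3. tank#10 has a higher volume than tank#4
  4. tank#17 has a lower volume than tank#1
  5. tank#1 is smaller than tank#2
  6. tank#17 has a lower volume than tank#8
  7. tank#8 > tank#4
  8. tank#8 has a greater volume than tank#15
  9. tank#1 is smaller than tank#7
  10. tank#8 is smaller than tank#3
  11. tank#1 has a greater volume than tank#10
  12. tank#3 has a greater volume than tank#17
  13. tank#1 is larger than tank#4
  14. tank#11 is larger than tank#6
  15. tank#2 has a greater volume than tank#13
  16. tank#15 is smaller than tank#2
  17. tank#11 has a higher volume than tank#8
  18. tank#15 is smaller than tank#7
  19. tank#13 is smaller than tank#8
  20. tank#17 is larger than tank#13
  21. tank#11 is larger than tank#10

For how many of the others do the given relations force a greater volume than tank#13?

7

Directly above tank#13: tank#17, tank#8, tank#2.
One step further: tank#3, tank#11, tank#1 (6 so far).
One step further: tank#7 (7 so far).
No other element is forced above tank#13 by the given relations, so the count is 7.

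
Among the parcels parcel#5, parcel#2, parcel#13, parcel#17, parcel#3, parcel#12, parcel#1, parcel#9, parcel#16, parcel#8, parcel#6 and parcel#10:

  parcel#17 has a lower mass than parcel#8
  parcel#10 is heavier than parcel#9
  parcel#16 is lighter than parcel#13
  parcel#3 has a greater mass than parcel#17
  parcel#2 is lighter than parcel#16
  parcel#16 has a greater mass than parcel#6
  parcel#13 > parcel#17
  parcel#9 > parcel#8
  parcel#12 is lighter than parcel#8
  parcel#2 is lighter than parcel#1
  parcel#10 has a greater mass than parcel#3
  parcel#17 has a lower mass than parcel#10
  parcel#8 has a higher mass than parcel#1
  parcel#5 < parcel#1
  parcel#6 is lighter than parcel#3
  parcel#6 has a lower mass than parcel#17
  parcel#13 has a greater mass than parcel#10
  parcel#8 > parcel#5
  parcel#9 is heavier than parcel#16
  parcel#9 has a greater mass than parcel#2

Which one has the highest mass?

parcel#2 is not greatest since parcel#2 < parcel#1; parcel#5 is not greatest since parcel#5 < parcel#1; parcel#6 is not greatest since parcel#6 < parcel#17; parcel#16 is not greatest since parcel#16 < parcel#13; parcel#17 is not greatest since parcel#17 < parcel#3; parcel#1 is not greatest since parcel#1 < parcel#8; parcel#12 is not greatest since parcel#12 < parcel#8; parcel#8 is not greatest since parcel#8 < parcel#9; parcel#9 is not greatest since parcel#9 < parcel#10; parcel#3 is not greatest since parcel#3 < parcel#10; parcel#10 is not greatest since parcel#10 < parcel#13.
Only parcel#13 has nothing above it, so parcel#13 is the highest mass.

parcel#13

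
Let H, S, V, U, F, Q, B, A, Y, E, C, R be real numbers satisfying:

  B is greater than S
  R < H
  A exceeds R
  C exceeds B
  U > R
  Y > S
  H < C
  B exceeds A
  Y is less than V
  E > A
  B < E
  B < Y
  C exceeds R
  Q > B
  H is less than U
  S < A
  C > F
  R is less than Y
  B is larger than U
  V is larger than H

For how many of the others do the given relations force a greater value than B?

5

The elements the relations force above B are Y, V, C, Q, E — no chain reaches any other.
That is 5.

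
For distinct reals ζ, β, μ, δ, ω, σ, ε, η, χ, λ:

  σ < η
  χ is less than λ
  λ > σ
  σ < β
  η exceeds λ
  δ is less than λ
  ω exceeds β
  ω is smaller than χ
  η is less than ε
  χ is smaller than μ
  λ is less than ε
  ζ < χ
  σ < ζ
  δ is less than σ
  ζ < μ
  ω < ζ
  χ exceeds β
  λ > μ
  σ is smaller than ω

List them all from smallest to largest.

δ < σ < β < ω < ζ < χ < μ < λ < η < ε

Nothing is placed below δ, so it is least; from there δ < σ; σ < β; β < ω; ω < ζ; ζ < χ; χ < μ; μ < λ; λ < η; η < ε, each given directly.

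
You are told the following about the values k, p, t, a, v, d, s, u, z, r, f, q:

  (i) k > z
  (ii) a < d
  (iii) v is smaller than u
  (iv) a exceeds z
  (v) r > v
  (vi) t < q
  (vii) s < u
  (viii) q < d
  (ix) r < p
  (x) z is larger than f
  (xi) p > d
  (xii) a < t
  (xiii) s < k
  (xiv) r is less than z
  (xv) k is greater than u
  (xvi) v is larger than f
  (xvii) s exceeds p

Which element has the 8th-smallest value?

d

The consecutive relations fix a unique order: f < v < r < z < a < t < q < d < p < s < u < k.
The 8th smallest is d.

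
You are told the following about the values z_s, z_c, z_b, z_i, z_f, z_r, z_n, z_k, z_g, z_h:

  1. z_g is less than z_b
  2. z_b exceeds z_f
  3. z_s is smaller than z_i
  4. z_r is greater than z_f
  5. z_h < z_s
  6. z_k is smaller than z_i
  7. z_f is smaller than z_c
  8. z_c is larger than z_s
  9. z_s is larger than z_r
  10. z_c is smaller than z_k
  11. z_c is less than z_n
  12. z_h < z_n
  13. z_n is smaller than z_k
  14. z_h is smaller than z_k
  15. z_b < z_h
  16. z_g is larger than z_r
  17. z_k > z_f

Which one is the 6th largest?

z_h

The consecutive relations fix a unique order: z_f < z_r < z_g < z_b < z_h < z_s < z_c < z_n < z_k < z_i.
The 6th largest is z_h.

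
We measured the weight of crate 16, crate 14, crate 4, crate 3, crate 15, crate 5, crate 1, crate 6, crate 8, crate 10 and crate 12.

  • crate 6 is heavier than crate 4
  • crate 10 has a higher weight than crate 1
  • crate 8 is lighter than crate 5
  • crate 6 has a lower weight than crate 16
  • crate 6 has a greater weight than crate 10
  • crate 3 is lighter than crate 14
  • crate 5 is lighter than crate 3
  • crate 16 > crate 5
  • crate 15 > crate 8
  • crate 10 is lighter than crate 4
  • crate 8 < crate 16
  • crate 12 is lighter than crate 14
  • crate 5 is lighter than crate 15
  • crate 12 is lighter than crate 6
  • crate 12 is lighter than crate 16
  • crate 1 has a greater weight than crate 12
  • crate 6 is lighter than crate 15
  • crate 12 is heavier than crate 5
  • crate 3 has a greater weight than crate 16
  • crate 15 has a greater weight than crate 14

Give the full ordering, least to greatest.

crate 8 < crate 5 < crate 12 < crate 1 < crate 10 < crate 4 < crate 6 < crate 16 < crate 3 < crate 14 < crate 15

Nothing is placed below crate 8, so it is least; from there crate 8 < crate 5; crate 5 < crate 12; crate 12 < crate 1; crate 1 < crate 10; crate 10 < crate 4; crate 4 < crate 6; crate 6 < crate 16; crate 16 < crate 3; crate 3 < crate 14; crate 14 < crate 15, each given directly.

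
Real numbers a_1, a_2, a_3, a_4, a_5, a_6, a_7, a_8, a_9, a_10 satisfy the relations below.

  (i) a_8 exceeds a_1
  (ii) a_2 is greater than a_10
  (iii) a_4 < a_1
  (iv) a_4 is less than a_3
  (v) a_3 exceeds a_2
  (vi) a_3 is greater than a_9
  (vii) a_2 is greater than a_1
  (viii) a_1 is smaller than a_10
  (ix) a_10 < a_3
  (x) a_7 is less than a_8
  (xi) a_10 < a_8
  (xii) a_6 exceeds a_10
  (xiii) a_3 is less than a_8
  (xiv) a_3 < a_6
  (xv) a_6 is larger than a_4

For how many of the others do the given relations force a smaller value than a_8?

7

The elements the relations force below a_8 are a_4, a_7, a_1, a_9, a_10, a_2, a_3 — no chain reaches any other.
That is 7.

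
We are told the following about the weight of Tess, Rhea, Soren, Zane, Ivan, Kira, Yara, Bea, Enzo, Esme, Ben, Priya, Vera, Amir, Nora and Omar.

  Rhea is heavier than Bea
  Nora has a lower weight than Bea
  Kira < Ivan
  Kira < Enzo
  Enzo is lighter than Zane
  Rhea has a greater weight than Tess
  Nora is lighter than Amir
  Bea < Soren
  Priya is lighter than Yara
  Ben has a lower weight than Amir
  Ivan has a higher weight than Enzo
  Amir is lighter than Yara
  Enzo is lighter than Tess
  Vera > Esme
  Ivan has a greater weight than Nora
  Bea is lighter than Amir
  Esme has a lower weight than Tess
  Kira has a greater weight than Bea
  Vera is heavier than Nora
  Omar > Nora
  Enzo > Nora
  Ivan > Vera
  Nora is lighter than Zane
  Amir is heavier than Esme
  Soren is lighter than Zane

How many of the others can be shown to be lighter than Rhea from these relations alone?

The elements the relations force below Rhea are Nora, Esme, Bea, Kira, Enzo, Tess — no chain reaches any other.
That is 6.

6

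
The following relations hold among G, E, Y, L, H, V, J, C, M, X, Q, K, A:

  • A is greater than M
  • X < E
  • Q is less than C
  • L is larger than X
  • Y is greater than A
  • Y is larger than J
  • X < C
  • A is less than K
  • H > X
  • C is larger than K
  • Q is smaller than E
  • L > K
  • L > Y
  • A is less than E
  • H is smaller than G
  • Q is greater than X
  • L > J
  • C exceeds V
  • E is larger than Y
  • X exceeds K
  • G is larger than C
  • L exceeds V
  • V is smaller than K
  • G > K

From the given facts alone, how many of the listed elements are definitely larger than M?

10

Directly above M: A.
One step further: K, Y, E (4 so far).
One step further: X, C, G, L (8 so far).
One step further: Q, H (10 so far).
No other element is forced above M by the given relations, so the count is 10.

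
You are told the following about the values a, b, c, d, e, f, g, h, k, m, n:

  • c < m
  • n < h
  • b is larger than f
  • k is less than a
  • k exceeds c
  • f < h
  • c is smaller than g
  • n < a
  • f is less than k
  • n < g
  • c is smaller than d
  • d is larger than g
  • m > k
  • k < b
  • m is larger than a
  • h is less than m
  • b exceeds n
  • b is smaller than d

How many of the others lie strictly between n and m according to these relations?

Chaining upward from n reaches: h, g, a, b, d.
Chaining downward from m reaches: f, c, h, k, a.
Strictly between n and m are those in both lists: h, a — 2 elements.

2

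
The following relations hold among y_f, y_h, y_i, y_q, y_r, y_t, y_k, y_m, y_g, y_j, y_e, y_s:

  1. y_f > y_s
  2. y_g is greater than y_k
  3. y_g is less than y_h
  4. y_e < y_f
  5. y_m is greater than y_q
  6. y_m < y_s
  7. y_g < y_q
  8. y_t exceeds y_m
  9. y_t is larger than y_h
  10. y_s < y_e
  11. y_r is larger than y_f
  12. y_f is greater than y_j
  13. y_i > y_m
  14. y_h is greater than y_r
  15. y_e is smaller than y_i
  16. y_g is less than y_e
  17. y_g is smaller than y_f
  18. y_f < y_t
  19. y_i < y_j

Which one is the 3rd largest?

y_r

Piecing the relations together gives one ordering: y_k < y_g < y_q < y_m < y_s < y_e < y_i < y_j < y_f < y_r < y_h < y_t.
Counting 3 from the largest end gives y_r.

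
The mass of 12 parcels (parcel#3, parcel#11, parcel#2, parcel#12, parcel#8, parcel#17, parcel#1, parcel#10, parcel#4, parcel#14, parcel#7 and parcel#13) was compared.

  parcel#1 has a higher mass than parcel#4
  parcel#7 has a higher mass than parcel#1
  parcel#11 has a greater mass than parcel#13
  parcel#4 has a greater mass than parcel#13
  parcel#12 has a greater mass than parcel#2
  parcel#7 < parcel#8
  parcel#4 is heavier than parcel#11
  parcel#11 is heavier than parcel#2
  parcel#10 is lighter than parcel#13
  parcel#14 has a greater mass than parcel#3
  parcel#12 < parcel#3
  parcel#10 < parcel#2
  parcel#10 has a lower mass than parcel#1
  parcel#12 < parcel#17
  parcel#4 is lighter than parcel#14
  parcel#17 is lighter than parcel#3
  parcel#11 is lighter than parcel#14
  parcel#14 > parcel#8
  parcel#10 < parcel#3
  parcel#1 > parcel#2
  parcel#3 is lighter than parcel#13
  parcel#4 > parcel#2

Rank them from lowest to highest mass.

The consecutive links are each given: parcel#10 < parcel#2; parcel#2 < parcel#12; parcel#12 < parcel#17; parcel#17 < parcel#3; parcel#3 < parcel#13; parcel#13 < parcel#11; parcel#11 < parcel#4; parcel#4 < parcel#1; parcel#1 < parcel#7; parcel#7 < parcel#8; parcel#8 < parcel#14.

parcel#10 < parcel#2 < parcel#12 < parcel#17 < parcel#3 < parcel#13 < parcel#11 < parcel#4 < parcel#1 < parcel#7 < parcel#8 < parcel#14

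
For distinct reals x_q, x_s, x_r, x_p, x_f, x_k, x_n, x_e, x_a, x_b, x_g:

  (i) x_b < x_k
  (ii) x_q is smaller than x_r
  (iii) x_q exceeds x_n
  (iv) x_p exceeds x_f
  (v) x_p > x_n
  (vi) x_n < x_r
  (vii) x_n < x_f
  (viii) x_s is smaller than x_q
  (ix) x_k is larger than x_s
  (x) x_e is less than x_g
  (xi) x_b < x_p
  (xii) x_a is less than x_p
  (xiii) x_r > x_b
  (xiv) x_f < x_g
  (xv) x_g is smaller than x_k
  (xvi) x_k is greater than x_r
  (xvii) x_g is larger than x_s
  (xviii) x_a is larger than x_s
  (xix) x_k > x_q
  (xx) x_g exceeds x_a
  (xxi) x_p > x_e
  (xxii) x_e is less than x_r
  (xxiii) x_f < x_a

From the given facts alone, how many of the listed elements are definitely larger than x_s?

6

Directly above x_s: x_q, x_a, x_g, x_k.
One step further: x_r, x_p (6 so far).
Nothing else is reachable above x_s; 6 in all.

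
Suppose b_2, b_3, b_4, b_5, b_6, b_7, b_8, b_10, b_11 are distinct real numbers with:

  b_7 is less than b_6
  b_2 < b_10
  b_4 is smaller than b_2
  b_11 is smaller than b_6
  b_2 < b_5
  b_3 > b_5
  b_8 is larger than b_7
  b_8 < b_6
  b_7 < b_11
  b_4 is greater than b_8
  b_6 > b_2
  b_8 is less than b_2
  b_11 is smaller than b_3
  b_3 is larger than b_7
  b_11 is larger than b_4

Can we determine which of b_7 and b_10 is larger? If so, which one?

b_7 < b_8 and b_8 < b_4 give b_7 < b_4.
With b_4 < b_2: b_7 < b_8 < b_4 < b_2.
With b_2 < b_10: b_7 < b_8 < b_4 < b_2 < b_10.
So b_10 is larger.

b_10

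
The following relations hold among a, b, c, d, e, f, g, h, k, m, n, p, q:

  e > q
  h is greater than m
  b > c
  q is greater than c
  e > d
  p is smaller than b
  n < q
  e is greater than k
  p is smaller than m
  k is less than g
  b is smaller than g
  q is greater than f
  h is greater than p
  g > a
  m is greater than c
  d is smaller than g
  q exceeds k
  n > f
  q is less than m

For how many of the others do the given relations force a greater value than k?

5

From k the given relations immediately reach q, e, g.
From those, m — 4 in total.
From those, h — 5 in total.
Nothing else is reachable above k; 5 in all.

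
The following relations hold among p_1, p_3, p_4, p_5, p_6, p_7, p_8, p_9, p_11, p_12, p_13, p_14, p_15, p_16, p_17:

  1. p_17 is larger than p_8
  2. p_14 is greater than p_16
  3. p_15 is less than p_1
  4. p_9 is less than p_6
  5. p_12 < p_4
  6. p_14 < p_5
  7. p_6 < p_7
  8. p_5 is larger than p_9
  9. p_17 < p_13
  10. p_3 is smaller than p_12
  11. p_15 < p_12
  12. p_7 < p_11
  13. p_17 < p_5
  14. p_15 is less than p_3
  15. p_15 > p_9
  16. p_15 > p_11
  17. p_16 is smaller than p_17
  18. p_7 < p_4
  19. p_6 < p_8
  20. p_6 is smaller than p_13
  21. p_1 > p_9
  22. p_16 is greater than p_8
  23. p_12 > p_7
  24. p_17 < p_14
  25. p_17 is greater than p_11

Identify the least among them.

p_6 is not least since p_9 < p_6; p_7 is not least since p_6 < p_7; p_8 is not least since p_6 < p_8; p_16 is not least since p_8 < p_16; p_11 is not least since p_7 < p_11; p_15 is not least since p_11 < p_15; p_17 is not least since p_8 < p_17; p_14 is not least since p_16 < p_14; p_3 is not least since p_15 < p_3; p_13 is not least since p_17 < p_13; p_12 is not least since p_3 < p_12; p_4 is not least since p_12 < p_4; p_5 is not least since p_17 < p_5; p_1 is not least since p_9 < p_1.
Only p_9 has nothing below it, so p_9 is the least.

p_9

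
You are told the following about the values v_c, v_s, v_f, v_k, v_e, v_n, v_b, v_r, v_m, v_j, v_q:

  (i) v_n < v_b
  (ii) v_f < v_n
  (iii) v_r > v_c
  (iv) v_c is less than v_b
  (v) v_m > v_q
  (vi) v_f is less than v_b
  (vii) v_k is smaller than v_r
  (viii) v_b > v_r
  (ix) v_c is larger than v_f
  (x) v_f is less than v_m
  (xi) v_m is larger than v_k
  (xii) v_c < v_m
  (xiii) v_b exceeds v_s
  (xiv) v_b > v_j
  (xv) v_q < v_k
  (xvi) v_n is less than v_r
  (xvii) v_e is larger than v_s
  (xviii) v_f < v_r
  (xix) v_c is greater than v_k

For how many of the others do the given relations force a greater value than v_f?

5

Directly above v_f: v_n, v_c, v_r, v_b, v_m.
Nothing else is reachable above v_f; 5 in all.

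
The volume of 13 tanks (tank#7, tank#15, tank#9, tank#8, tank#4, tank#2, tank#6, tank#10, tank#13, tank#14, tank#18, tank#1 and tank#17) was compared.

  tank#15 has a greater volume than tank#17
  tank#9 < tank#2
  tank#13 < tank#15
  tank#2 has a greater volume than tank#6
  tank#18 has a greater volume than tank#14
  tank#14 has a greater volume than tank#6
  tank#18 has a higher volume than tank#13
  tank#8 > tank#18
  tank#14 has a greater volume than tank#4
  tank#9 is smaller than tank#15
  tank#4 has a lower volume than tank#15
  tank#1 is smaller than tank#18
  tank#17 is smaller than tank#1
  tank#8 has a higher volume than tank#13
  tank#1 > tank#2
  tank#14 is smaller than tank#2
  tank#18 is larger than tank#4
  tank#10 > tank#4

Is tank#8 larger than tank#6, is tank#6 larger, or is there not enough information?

tank#8

Chaining the given relations: tank#6 < tank#14 < tank#2 < tank#1 < tank#18 < tank#8.
So tank#8 is larger.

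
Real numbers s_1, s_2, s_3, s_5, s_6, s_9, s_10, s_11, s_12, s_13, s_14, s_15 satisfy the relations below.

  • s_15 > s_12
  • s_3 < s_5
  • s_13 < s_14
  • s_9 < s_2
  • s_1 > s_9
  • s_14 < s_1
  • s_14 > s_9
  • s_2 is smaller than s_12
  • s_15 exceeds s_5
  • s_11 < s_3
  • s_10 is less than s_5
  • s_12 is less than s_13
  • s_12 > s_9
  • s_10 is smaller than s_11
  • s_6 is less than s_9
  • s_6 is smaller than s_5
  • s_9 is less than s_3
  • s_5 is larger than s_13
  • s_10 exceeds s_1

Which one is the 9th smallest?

s_11

The consecutive relations fix a unique order: s_6 < s_9 < s_2 < s_12 < s_13 < s_14 < s_1 < s_10 < s_11 < s_3 < s_5 < s_15.
The 9th smallest is s_11.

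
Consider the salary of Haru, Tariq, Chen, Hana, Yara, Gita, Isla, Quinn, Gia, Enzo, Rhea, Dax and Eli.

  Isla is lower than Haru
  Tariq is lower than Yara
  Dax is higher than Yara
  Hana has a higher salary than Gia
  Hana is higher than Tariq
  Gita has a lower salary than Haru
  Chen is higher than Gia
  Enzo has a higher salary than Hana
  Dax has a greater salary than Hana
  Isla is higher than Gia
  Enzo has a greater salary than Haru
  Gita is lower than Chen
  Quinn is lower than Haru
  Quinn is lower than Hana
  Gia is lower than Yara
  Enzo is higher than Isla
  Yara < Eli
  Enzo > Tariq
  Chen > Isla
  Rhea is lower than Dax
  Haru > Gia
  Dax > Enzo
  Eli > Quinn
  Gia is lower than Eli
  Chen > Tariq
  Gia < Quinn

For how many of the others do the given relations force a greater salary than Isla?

4

The elements the relations force above Isla are Chen, Haru, Enzo, Dax — no chain reaches any other.
That is 4.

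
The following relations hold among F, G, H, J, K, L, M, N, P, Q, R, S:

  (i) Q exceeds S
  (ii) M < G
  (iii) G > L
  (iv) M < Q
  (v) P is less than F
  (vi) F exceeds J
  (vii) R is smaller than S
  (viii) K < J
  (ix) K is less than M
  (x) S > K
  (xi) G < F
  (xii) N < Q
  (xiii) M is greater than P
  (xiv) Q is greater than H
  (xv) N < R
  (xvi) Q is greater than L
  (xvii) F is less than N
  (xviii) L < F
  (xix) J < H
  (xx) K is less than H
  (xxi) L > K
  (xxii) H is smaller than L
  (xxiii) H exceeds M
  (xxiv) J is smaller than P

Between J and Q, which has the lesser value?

Chaining the given relations: J < P < M < H < L < F < N < R < S < Q.
So J < Q; J is the smaller of the two.

J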